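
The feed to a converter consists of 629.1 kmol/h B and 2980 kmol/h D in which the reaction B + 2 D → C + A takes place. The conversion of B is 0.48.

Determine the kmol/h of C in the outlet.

302 kmol/h

B reacted = 0.48 × 629.1 = 302 kmol/h; ν_B = −1, so ξ = 302/1 = 302 kmol/h.
Outlet amounts (n = n₀ + ν ξ):
  B: 629.1 − 1(302) = 327.1
  D: 2980 − 2(302) = 2376
  C: 0 + 1(302) = 302
  A: 0 + 1(302) = 302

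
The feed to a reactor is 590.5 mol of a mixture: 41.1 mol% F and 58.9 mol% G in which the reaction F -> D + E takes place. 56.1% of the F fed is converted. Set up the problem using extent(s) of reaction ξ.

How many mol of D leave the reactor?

F reacted = 0.561 × 242.7 = 136.2 mol; ν_F = −1, so ξ = 136.2/1 = 136.2 mol.
Outlet amounts (n = n₀ + ν ξ):
  F: 242.7 − 1(136.2) = 106.5
  D: 0 + 1(136.2) = 136.2
  E: 0 + 1(136.2) = 136.2
  G: 347.8 (inert)

136 mol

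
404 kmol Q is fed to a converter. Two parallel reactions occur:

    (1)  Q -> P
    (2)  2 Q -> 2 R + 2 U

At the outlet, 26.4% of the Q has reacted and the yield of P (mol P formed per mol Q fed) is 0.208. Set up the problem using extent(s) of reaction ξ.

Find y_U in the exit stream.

0.053

Yield of P: 1ξ₁ / 404 = 0.208 → ξ₁ = 84.03 kmol.
Conversion of Q: 1ξ₁ + 2ξ₂ = 0.264 × 404 = 106.7 → ξ₂ = 11.31 kmol.
Outlet amounts (n = n₀ + Σ ν·ξ):
  Q: 404 − 1(84.03) − 2(11.31) = 297.3
  P: 0 + 1(84.03) = 84.03
  R: 0 + 2(11.31) = 22.62
  U: 0 + 2(11.31) = 22.62
Total out = 426.6 kmol; y_U = 22.62 / 426.6 = 0.05303.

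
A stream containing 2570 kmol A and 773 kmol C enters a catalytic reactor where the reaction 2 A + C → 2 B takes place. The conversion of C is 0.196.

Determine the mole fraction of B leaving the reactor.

C reacted = 0.196 × 773 = 151.5 kmol; ν_C = −1, so ξ = 151.5/1 = 151.5 kmol.
Outlet amounts (n = n₀ + ν ξ):
  A: 2570 − 2(151.5) = 2267
  C: 773 − 1(151.5) = 621.5
  B: 0 + 2(151.5) = 303
Total out = 3191 kmol; y_B = 303 / 3191 = 0.09494.

0.0949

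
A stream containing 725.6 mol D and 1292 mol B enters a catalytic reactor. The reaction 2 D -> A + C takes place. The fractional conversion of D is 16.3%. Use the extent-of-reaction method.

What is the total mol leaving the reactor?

D reacted = 0.163 × 725.6 = 118.3 mol; ν_D = −2, so ξ = 118.3/2 = 59.14 mol.
Outlet amounts (n = n₀ + ν ξ):
  D: 725.6 − 2(59.14) = 607.3
  A: 0 + 1(59.14) = 59.14
  C: 0 + 1(59.14) = 59.14
  B: 1292 (inert)
Total out = 607.3 + 59.14 + 59.14 + 1292 = 2018 mol.

2020 mol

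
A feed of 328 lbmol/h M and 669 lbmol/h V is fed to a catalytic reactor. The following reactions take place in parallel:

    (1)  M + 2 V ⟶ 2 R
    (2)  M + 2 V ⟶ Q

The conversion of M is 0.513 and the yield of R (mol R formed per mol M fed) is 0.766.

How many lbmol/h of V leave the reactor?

332 lbmol/h

Yield of R: 2ξ₁ / 328 = 0.766 → ξ₁ = 125.6 lbmol/h.
Conversion of M: 1ξ₁ + 1ξ₂ = 0.513 × 328 = 168.3 → ξ₂ = 42.64 lbmol/h.
Outlet amounts (n = n₀ + Σ ν·ξ):
  M: 328 − 1(125.6) − 1(42.64) = 159.7
  V: 669 − 2(125.6) − 2(42.64) = 332.5
  R: 0 + 2(125.6) = 251.2
  Q: 0 + 1(42.64) = 42.64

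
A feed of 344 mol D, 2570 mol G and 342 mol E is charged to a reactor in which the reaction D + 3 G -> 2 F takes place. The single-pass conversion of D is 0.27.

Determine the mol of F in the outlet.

186 mol

D reacted = 0.27 × 344 = 92.88 mol; ν_D = −1, so ξ = 92.88/1 = 92.88 mol.
Outlet amounts (n = n₀ + ν ξ):
  D: 344 − 1(92.88) = 251.1
  G: 2570 − 3(92.88) = 2291
  F: 0 + 2(92.88) = 185.8
  E: 342 (inert)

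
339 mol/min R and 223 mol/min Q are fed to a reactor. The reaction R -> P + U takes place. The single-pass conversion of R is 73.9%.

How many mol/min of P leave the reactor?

R reacted = 0.739 × 339 = 250.5 mol/min; ν_R = −1, so ξ = 250.5/1 = 250.5 mol/min.
Outlet amounts (n = n₀ + ν ξ):
  R: 339 − 1(250.5) = 88.48
  P: 0 + 1(250.5) = 250.5
  U: 0 + 1(250.5) = 250.5
  Q: 223 (inert)

251 mol/min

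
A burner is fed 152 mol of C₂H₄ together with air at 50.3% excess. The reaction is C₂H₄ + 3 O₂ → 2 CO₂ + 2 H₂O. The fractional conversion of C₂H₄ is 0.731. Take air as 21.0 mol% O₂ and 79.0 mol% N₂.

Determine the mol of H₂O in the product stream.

222 mol

Stoichiometric O₂ = 3 × 152 = 456 mol; O₂ fed = 456 × 1.503 = 685.4 mol.
N₂ fed = 685.4 × 79/21 = 2578 mol.
Fuel reacted = 0.731 × 152 → ξ = 111.1 mol.
Outlet (n = n₀ + ν ξ):
  C₂H₄: 152 − 1(111.1) = 40.89
  O₂: 685.4 − 3(111.1) = 352
  N₂: 2578 (inert)
  CO₂: 0 + 2(111.1) = 222.2
  H₂O: 0 + 2(111.1) = 222.2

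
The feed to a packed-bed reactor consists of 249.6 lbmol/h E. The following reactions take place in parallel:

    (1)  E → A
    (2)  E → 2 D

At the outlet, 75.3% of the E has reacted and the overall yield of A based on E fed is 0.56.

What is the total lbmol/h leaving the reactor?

Yield of A: 1ξ₁ / 249.6 = 0.56 → ξ₁ = 139.8 lbmol/h.
Conversion of E: 1ξ₁ + 1ξ₂ = 0.753 × 249.6 = 187.9 → ξ₂ = 48.17 lbmol/h.
Outlet amounts (n = n₀ + Σ ν·ξ):
  E: 249.6 − 1(139.8) − 1(48.17) = 61.65
  A: 0 + 1(139.8) = 139.8
  D: 0 + 2(48.17) = 96.35
Total out = 61.65 + 139.8 + 96.35 = 297.8 lbmol/h.

298 lbmol/h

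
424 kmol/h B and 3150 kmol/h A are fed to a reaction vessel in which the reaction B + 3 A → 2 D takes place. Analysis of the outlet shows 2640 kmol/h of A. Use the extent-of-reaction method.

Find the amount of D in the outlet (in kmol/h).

340 kmol/h

For A: n = n₀ − 3ξ → 2640 = 3150 − 3ξ, giving ξ = 170 kmol/h.
Outlet amounts (n = n₀ + ν ξ):
  B: 424 − 1(170) = 254
  A: 3150 − 3(170) = 2640
  D: 0 + 2(170) = 340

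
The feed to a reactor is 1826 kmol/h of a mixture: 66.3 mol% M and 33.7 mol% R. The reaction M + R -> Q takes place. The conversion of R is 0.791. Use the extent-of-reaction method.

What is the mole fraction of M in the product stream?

0.541

R reacted = 0.791 × 615.4 = 486.8 kmol/h; ν_R = −1, so ξ = 486.8/1 = 486.8 kmol/h.
Outlet amounts (n = n₀ + ν ξ):
  M: 1211 − 1(486.8) = 723.9
  R: 615.4 − 1(486.8) = 128.6
  Q: 0 + 1(486.8) = 486.8
Total out = 1339 kmol/h; y_M = 723.9 / 1339 = 0.5405.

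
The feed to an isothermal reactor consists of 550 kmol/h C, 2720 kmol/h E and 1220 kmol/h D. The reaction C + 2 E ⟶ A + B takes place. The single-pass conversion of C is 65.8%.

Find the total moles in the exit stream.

C reacted = 0.658 × 550 = 361.9 kmol/h; ν_C = −1, so ξ = 361.9/1 = 361.9 kmol/h.
Outlet amounts (n = n₀ + ν ξ):
  C: 550 − 1(361.9) = 188.1
  E: 2720 − 2(361.9) = 1996
  A: 0 + 1(361.9) = 361.9
  B: 0 + 1(361.9) = 361.9
  D: 1220 (inert)
Total out = 188.1 + 1996 + 361.9 + 361.9 + 1220 = 4128 kmol/h.

4130 kmol/h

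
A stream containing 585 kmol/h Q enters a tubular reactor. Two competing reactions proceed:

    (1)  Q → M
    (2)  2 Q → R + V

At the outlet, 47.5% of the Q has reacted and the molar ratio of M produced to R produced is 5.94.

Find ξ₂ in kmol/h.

ξ₂ = 35 kmol/h

Conversion of Q: Q consumed = 0.475 × 585 = 277.9 kmol/h = 1ξ₁ + 2ξ₂.
Selectivity: 1ξ₁ / (1ξ₂) = 5.94 → ξ₁ = 5.94 ξ₂.
Substitute: (1·5.94 + 2) ξ₂ = 277.9 → ξ₂ = 35 kmol/h, ξ₁ = 207.9 kmol/h.
Outlet amounts (n = n₀ + Σ ν·ξ):
  Q: 585 − 1(207.9) − 2(35) = 307.1
  M: 0 + 1(207.9) = 207.9
  R: 0 + 1(35) = 35
  V: 0 + 1(35) = 35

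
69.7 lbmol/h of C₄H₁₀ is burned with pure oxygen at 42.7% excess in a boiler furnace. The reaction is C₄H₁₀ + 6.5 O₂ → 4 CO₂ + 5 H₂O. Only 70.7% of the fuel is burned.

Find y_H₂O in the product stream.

Stoichiometric O₂ = 6.5 × 69.7 = 453.1 lbmol/h; O₂ fed = 453.1 × 1.427 = 646.5 lbmol/h.
Fuel reacted = 0.707 × 69.7 → ξ = 49.28 lbmol/h.
Outlet (n = n₀ + ν ξ):
  C₄H₁₀: 69.7 − 1(49.28) = 20.42
  O₂: 646.5 − 6.5(49.28) = 326.2
  CO₂: 0 + 4(49.28) = 197.1
  H₂O: 0 + 5(49.28) = 246.4
Total out = 790.1 lbmol/h; y_H₂O = 246.4 / 790.1 = 0.3118.

0.312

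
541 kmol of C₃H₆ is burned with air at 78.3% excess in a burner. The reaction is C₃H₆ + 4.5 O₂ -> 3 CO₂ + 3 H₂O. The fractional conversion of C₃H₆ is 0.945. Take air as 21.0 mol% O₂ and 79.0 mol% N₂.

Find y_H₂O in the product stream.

0.0714

Stoichiometric O₂ = 4.5 × 541 = 2434 kmol; O₂ fed = 2434 × 1.783 = 4341 kmol.
N₂ fed = 4341 × 79/21 = 16330 kmol.
Fuel reacted = 0.945 × 541 → ξ = 511.2 kmol.
Outlet (n = n₀ + ν ξ):
  C₃H₆: 541 − 1(511.2) = 29.76
  O₂: 4341 − 4.5(511.2) = 2040
  N₂: 16330 (inert)
  CO₂: 0 + 3(511.2) = 1534
  H₂O: 0 + 3(511.2) = 1534
Total out = 21470 kmol; y_H₂O = 1534 / 21470 = 0.07145.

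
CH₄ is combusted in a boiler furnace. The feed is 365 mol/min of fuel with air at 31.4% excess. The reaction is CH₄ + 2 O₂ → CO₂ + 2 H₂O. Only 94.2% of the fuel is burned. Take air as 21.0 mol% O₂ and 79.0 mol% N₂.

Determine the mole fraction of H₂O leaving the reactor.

0.139

Stoichiometric O₂ = 2 × 365 = 730 mol/min; O₂ fed = 730 × 1.314 = 959.2 mol/min.
N₂ fed = 959.2 × 79/21 = 3608 mol/min.
Fuel reacted = 0.942 × 365 → ξ = 343.8 mol/min.
Outlet (n = n₀ + ν ξ):
  CH₄: 365 − 1(343.8) = 21.17
  O₂: 959.2 − 2(343.8) = 271.6
  N₂: 3608 (inert)
  CO₂: 0 + 1(343.8) = 343.8
  H₂O: 0 + 2(343.8) = 687.7
Total out = 4933 mol/min; y_H₂O = 687.7 / 4933 = 0.1394.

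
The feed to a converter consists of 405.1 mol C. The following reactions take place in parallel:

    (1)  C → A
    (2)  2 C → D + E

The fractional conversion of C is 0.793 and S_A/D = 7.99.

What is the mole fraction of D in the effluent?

0.0794

Conversion of C: C consumed = 0.793 × 405.1 = 321.2 mol = 1ξ₁ + 2ξ₂.
Selectivity: 1ξ₁ / (1ξ₂) = 7.99 → ξ₁ = 7.99 ξ₂.
Substitute: (1·7.99 + 2) ξ₂ = 321.2 → ξ₂ = 32.16 mol, ξ₁ = 256.9 mol.
Outlet amounts (n = n₀ + Σ ν·ξ):
  C: 405.1 − 1(256.9) − 2(32.16) = 83.86
  A: 0 + 1(256.9) = 256.9
  D: 0 + 1(32.16) = 32.16
  E: 0 + 1(32.16) = 32.16
Total out = 405.1 mol; y_D = 32.16 / 405.1 = 0.07938.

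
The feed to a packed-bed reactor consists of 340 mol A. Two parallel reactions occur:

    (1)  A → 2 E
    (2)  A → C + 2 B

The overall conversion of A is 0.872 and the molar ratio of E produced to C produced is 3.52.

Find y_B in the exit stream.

0.289

Conversion of A: A consumed = 0.872 × 340 = 296.5 mol = 1ξ₁ + 1ξ₂.
Selectivity: 2ξ₁ / (1ξ₂) = 3.52 → ξ₁ = 1.76 ξ₂.
Substitute: (1·1.76 + 1) ξ₂ = 296.5 → ξ₂ = 107.4 mol, ξ₁ = 189.1 mol.
Outlet amounts (n = n₀ + Σ ν·ξ):
  A: 340 − 1(189.1) − 1(107.4) = 43.52
  E: 0 + 2(189.1) = 378.1
  C: 0 + 1(107.4) = 107.4
  B: 0 + 2(107.4) = 214.8
Total out = 743.9 mol; y_B = 214.8 / 743.9 = 0.2888.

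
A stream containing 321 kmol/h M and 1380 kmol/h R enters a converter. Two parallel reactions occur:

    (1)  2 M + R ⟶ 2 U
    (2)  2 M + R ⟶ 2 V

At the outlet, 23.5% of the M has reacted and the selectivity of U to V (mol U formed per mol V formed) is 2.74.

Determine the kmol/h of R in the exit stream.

1340 kmol/h

Conversion of M: M consumed = 0.235 × 321 = 75.44 kmol/h = 2ξ₁ + 2ξ₂.
Selectivity: 2ξ₁ / (2ξ₂) = 2.74 → ξ₁ = 2.74 ξ₂.
Substitute: (2·2.74 + 2) ξ₂ = 75.44 → ξ₂ = 10.08 kmol/h, ξ₁ = 27.63 kmol/h.
Outlet amounts (n = n₀ + Σ ν·ξ):
  M: 321 − 2(27.63) − 2(10.08) = 245.6
  R: 1380 − 1(27.63) − 1(10.08) = 1342
  U: 0 + 2(27.63) = 55.27
  V: 0 + 2(10.08) = 20.17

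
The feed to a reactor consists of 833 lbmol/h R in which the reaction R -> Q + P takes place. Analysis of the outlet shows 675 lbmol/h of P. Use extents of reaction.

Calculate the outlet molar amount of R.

158 lbmol/h

For P: n = n₀ + 1ξ → 675 = 0 + 1ξ, giving ξ = 675 lbmol/h.
Outlet amounts (n = n₀ + ν ξ):
  R: 833 − 1(675) = 158
  Q: 0 + 1(675) = 675
  P: 0 + 1(675) = 675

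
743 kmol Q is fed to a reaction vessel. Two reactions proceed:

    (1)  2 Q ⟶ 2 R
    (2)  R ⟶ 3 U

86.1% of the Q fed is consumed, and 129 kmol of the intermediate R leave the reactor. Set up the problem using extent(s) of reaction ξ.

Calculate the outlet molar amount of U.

Conversion of Q: Q consumed = 2ξ₁ = 0.861 × 743 → ξ₁ = 319.9 kmol.
R balance: n_R = 0 + 2ξ₁ − 1ξ₂ = 129 → ξ₂ = (2·319.9 − 129)/1 = 510.7 kmol.
Outlet amounts (n = n₀ + Σ ν·ξ):
  Q: 743 − 2(319.9) = 103.3
  R: 0 + 2(319.9) − 1(510.7) = 129
  U: 0 + 3(510.7) = 1532

1530 kmol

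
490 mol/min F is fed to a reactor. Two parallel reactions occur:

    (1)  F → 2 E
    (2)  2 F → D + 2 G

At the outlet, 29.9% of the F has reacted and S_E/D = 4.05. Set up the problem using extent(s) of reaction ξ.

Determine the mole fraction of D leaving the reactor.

0.0607

Conversion of F: F consumed = 0.299 × 490 = 146.5 mol/min = 1ξ₁ + 2ξ₂.
Selectivity: 2ξ₁ / (1ξ₂) = 4.05 → ξ₁ = 2.025 ξ₂.
Substitute: (1·2.025 + 2) ξ₂ = 146.5 → ξ₂ = 36.4 mol/min, ξ₁ = 73.71 mol/min.
Outlet amounts (n = n₀ + Σ ν·ξ):
  F: 490 − 1(73.71) − 2(36.4) = 343.5
  E: 0 + 2(73.71) = 147.4
  D: 0 + 1(36.4) = 36.4
  G: 0 + 2(36.4) = 72.8
Total out = 600.1 mol/min; y_D = 36.4 / 600.1 = 0.06066.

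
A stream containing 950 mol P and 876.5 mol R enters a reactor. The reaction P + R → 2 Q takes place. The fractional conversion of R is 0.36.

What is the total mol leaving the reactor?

R reacted = 0.36 × 876.5 = 315.5 mol; ν_R = −1, so ξ = 315.5/1 = 315.5 mol.
Outlet amounts (n = n₀ + ν ξ):
  P: 950 − 1(315.5) = 634.5
  R: 876.5 − 1(315.5) = 561
  Q: 0 + 2(315.5) = 631.1
Total out = 634.5 + 561 + 631.1 = 1826 mol.

1830 mol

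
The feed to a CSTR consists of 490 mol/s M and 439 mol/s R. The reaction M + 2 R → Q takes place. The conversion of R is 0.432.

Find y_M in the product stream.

R reacted = 0.432 × 439 = 189.6 mol/s; ν_R = −2, so ξ = 189.6/2 = 94.82 mol/s.
Outlet amounts (n = n₀ + ν ξ):
  M: 490 − 1(94.82) = 395.2
  R: 439 − 2(94.82) = 249.4
  Q: 0 + 1(94.82) = 94.82
Total out = 739.4 mol/s; y_M = 395.2 / 739.4 = 0.5345.

0.534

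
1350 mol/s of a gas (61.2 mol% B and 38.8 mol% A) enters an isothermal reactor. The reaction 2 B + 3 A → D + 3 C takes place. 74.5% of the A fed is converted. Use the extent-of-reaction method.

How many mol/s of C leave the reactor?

390 mol/s

A reacted = 0.745 × 523.8 = 390.2 mol/s; ν_A = −3, so ξ = 390.2/3 = 130.1 mol/s.
Outlet amounts (n = n₀ + ν ξ):
  B: 826.2 − 2(130.1) = 566
  A: 523.8 − 3(130.1) = 133.6
  D: 0 + 1(130.1) = 130.1
  C: 0 + 3(130.1) = 390.2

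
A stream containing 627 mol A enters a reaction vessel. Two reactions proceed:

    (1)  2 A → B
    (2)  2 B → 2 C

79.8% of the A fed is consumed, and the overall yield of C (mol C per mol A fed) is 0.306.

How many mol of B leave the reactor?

58.3 mol

Conversion of A: A consumed = 2ξ₁ = 0.798 × 627 → ξ₁ = 250.2 mol.
Yield of C: 2ξ₂ / 627 = 0.306 → ξ₂ = 95.93 mol.
Outlet amounts (n = n₀ + Σ ν·ξ):
  A: 627 − 2(250.2) = 126.7
  B: 0 + 1(250.2) − 2(95.93) = 58.31
  C: 0 + 2(95.93) = 191.9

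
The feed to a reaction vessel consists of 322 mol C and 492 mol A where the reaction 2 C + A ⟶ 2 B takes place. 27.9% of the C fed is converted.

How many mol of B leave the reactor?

C reacted = 0.279 × 322 = 89.84 mol; ν_C = −2, so ξ = 89.84/2 = 44.92 mol.
Outlet amounts (n = n₀ + ν ξ):
  C: 322 − 2(44.92) = 232.2
  A: 492 − 1(44.92) = 447.1
  B: 0 + 2(44.92) = 89.84

89.8 mol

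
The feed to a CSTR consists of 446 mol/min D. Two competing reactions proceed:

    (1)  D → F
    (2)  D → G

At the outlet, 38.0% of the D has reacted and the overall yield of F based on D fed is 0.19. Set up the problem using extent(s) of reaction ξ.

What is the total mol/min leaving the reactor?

Yield of F: 1ξ₁ / 446 = 0.19 → ξ₁ = 84.74 mol/min.
Conversion of D: 1ξ₁ + 1ξ₂ = 0.38 × 446 = 169.5 → ξ₂ = 84.74 mol/min.
Outlet amounts (n = n₀ + Σ ν·ξ):
  D: 446 − 1(84.74) − 1(84.74) = 276.5
  F: 0 + 1(84.74) = 84.74
  G: 0 + 1(84.74) = 84.74
Total out = 276.5 + 84.74 + 84.74 = 446 mol/min.

446 mol/min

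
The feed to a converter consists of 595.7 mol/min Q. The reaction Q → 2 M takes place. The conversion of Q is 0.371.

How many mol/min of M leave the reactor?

442 mol/min

Q reacted = 0.371 × 595.7 = 221 mol/min; ν_Q = −1, so ξ = 221/1 = 221 mol/min.
Outlet amounts (n = n₀ + ν ξ):
  Q: 595.7 − 1(221) = 374.7
  M: 0 + 2(221) = 442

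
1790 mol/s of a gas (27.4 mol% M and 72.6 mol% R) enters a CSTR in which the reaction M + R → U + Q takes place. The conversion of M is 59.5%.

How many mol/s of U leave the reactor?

292 mol/s

M reacted = 0.595 × 490.5 = 291.8 mol/s; ν_M = −1, so ξ = 291.8/1 = 291.8 mol/s.
Outlet amounts (n = n₀ + ν ξ):
  M: 490.5 − 1(291.8) = 198.6
  R: 1300 − 1(291.8) = 1008
  U: 0 + 1(291.8) = 291.8
  Q: 0 + 1(291.8) = 291.8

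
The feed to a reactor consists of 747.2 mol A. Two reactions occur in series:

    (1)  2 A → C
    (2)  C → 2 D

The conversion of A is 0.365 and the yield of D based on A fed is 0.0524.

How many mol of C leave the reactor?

117 mol

Conversion of A: A consumed = 2ξ₁ = 0.365 × 747.2 → ξ₁ = 136.4 mol.
Yield of D: 2ξ₂ / 747.2 = 0.0524 → ξ₂ = 19.58 mol.
Outlet amounts (n = n₀ + Σ ν·ξ):
  A: 747.2 − 2(136.4) = 474.5
  C: 0 + 1(136.4) − 1(19.58) = 116.8
  D: 0 + 2(19.58) = 39.15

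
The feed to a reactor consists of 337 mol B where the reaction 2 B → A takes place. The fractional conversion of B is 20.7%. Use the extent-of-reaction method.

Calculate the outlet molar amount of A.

B reacted = 0.207 × 337 = 69.76 mol; ν_B = −2, so ξ = 69.76/2 = 34.88 mol.
Outlet amounts (n = n₀ + ν ξ):
  B: 337 − 2(34.88) = 267.2
  A: 0 + 1(34.88) = 34.88

34.9 mol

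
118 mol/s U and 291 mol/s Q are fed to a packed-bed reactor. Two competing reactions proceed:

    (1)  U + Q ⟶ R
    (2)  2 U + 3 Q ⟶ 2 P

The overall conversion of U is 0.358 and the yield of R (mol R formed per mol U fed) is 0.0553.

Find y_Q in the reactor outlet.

Yield of R: 1ξ₁ / 118 = 0.0553 → ξ₁ = 6.525 mol/s.
Conversion of U: 1ξ₁ + 2ξ₂ = 0.358 × 118 = 42.24 → ξ₂ = 17.86 mol/s.
Outlet amounts (n = n₀ + Σ ν·ξ):
  U: 118 − 1(6.525) − 2(17.86) = 75.76
  Q: 291 − 1(6.525) − 3(17.86) = 230.9
  R: 0 + 1(6.525) = 6.525
  P: 0 + 2(17.86) = 35.72
Total out = 348.9 mol/s; y_Q = 230.9 / 348.9 = 0.6618.

0.662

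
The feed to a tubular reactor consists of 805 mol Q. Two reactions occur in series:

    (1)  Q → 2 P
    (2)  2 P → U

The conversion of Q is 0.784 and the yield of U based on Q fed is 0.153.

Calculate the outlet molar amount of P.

Conversion of Q: Q consumed = 1ξ₁ = 0.784 × 805 → ξ₁ = 631.1 mol.
Yield of U: 1ξ₂ / 805 = 0.153 → ξ₂ = 123.2 mol.
Outlet amounts (n = n₀ + Σ ν·ξ):
  Q: 805 − 1(631.1) = 173.9
  P: 0 + 2(631.1) − 2(123.2) = 1016
  U: 0 + 1(123.2) = 123.2

1020 mol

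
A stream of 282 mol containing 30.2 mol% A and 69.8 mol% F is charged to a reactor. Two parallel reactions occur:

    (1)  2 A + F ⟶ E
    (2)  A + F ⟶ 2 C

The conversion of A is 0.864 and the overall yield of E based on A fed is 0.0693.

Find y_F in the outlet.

0.478

Yield of E: 1ξ₁ / 85.16 = 0.0693 → ξ₁ = 5.902 mol.
Conversion of A: 2ξ₁ + 1ξ₂ = 0.864 × 85.16 = 73.58 → ξ₂ = 61.78 mol.
Outlet amounts (n = n₀ + Σ ν·ξ):
  A: 85.16 − 2(5.902) − 1(61.78) = 11.58
  F: 196.8 − 1(5.902) − 1(61.78) = 129.2
  E: 0 + 1(5.902) = 5.902
  C: 0 + 2(61.78) = 123.6
Total out = 270.2 mol; y_F = 129.2 / 270.2 = 0.478.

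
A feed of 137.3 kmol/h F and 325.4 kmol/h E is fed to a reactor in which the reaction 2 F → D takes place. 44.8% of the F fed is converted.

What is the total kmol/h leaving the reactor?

F reacted = 0.448 × 137.3 = 61.51 kmol/h; ν_F = −2, so ξ = 61.51/2 = 30.76 kmol/h.
Outlet amounts (n = n₀ + ν ξ):
  F: 137.3 − 2(30.76) = 75.79
  D: 0 + 1(30.76) = 30.76
  E: 325.4 (inert)
Total out = 75.79 + 30.76 + 325.4 = 431.9 kmol/h.

432 kmol/h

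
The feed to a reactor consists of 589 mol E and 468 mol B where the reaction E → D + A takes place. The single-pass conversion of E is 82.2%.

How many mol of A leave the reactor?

E reacted = 0.822 × 589 = 484.2 mol; ν_E = −1, so ξ = 484.2/1 = 484.2 mol.
Outlet amounts (n = n₀ + ν ξ):
  E: 589 − 1(484.2) = 104.8
  D: 0 + 1(484.2) = 484.2
  A: 0 + 1(484.2) = 484.2
  B: 468 (inert)

484 mol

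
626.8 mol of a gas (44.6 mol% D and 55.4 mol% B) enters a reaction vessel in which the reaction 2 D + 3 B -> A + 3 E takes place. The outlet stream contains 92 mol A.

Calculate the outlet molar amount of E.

276 mol

For A: n = n₀ + 1ξ → 92 = 0 + 1ξ, giving ξ = 92 mol.
Outlet amounts (n = n₀ + ν ξ):
  D: 279.6 − 2(92) = 95.55
  B: 347.2 − 3(92) = 71.25
  A: 0 + 1(92) = 92
  E: 0 + 3(92) = 276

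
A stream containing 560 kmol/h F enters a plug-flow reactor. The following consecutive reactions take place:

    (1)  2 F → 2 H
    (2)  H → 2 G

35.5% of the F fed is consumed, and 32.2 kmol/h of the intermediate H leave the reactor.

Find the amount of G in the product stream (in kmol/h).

Conversion of F: F consumed = 2ξ₁ = 0.355 × 560 → ξ₁ = 99.4 kmol/h.
H balance: n_H = 0 + 2ξ₁ − 1ξ₂ = 32.2 → ξ₂ = (2·99.4 − 32.2)/1 = 166.6 kmol/h.
Outlet amounts (n = n₀ + Σ ν·ξ):
  F: 560 − 2(99.4) = 361.2
  H: 0 + 2(99.4) − 1(166.6) = 32.2
  G: 0 + 2(166.6) = 333.2

333 kmol/h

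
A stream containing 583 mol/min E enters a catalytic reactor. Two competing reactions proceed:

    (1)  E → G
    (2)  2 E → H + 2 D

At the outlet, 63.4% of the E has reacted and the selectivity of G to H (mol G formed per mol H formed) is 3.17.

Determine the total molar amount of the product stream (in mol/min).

Conversion of E: E consumed = 0.634 × 583 = 369.6 mol/min = 1ξ₁ + 2ξ₂.
Selectivity: 1ξ₁ / (1ξ₂) = 3.17 → ξ₁ = 3.17 ξ₂.
Substitute: (1·3.17 + 2) ξ₂ = 369.6 → ξ₂ = 71.49 mol/min, ξ₁ = 226.6 mol/min.
Outlet amounts (n = n₀ + Σ ν·ξ):
  E: 583 − 1(226.6) − 2(71.49) = 213.4
  G: 0 + 1(226.6) = 226.6
  H: 0 + 1(71.49) = 71.49
  D: 0 + 2(71.49) = 143
Total out = 213.4 + 226.6 + 71.49 + 143 = 654.5 mol/min.

654 mol/min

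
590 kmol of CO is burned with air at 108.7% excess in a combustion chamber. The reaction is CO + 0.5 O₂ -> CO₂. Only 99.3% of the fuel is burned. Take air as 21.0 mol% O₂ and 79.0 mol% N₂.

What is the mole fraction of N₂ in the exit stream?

Stoichiometric O₂ = 0.5 × 590 = 295 kmol; O₂ fed = 295 × 2.087 = 615.7 kmol.
N₂ fed = 615.7 × 79/21 = 2316 kmol.
Fuel reacted = 0.993 × 590 → ξ = 585.9 kmol.
Outlet (n = n₀ + ν ξ):
  CO: 590 − 1(585.9) = 4.13
  O₂: 615.7 − 0.5(585.9) = 322.7
  N₂: 2316 (inert)
  CO₂: 0 + 1(585.9) = 585.9
Total out = 3229 kmol; y_N₂ = 2316 / 3229 = 0.7173.

0.717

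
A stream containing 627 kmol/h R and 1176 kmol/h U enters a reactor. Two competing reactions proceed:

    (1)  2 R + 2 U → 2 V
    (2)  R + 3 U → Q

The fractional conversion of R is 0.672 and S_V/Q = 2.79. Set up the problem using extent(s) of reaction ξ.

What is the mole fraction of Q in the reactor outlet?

0.0959

Conversion of R: R consumed = 0.672 × 627 = 421.3 kmol/h = 2ξ₁ + 1ξ₂.
Selectivity: 2ξ₁ / (1ξ₂) = 2.79 → ξ₁ = 1.395 ξ₂.
Substitute: (2·1.395 + 1) ξ₂ = 421.3 → ξ₂ = 111.2 kmol/h, ξ₁ = 155.1 kmol/h.
Outlet amounts (n = n₀ + Σ ν·ξ):
  R: 627 − 2(155.1) − 1(111.2) = 205.7
  U: 1176 − 2(155.1) − 3(111.2) = 532.3
  V: 0 + 2(155.1) = 310.2
  Q: 0 + 1(111.2) = 111.2
Total out = 1159 kmol/h; y_Q = 111.2 / 1159 = 0.0959.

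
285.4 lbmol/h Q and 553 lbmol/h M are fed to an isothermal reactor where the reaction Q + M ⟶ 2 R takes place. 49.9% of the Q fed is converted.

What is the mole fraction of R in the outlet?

Q reacted = 0.499 × 285.4 = 142.4 lbmol/h; ν_Q = −1, so ξ = 142.4/1 = 142.4 lbmol/h.
Outlet amounts (n = n₀ + ν ξ):
  Q: 285.4 − 1(142.4) = 143
  M: 553 − 1(142.4) = 410.6
  R: 0 + 2(142.4) = 284.8
Total out = 838.4 lbmol/h; y_R = 284.8 / 838.4 = 0.3397.

0.34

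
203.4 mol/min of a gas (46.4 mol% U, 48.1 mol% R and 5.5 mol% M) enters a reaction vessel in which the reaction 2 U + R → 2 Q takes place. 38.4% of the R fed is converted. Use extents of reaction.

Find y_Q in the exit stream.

R reacted = 0.384 × 97.84 = 37.57 mol/min; ν_R = −1, so ξ = 37.57/1 = 37.57 mol/min.
Outlet amounts (n = n₀ + ν ξ):
  U: 94.38 − 2(37.57) = 19.24
  R: 97.84 − 1(37.57) = 60.27
  Q: 0 + 2(37.57) = 75.14
  M: 11.19 (inert)
Total out = 165.8 mol/min; y_Q = 75.14 / 165.8 = 0.4531.

0.453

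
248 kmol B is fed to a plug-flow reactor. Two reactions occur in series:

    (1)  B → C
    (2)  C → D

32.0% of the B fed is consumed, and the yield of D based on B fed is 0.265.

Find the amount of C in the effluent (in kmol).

Conversion of B: B consumed = 1ξ₁ = 0.32 × 248 → ξ₁ = 79.36 kmol.
Yield of D: 1ξ₂ / 248 = 0.265 → ξ₂ = 65.72 kmol.
Outlet amounts (n = n₀ + Σ ν·ξ):
  B: 248 − 1(79.36) = 168.6
  C: 0 + 1(79.36) − 1(65.72) = 13.64
  D: 0 + 1(65.72) = 65.72

13.6 kmol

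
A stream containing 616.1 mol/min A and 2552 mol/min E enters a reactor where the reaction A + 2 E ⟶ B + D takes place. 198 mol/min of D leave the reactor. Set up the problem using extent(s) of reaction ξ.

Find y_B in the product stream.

0.0667

For D: n = n₀ + 1ξ → 198 = 0 + 1ξ, giving ξ = 198 mol/min.
Outlet amounts (n = n₀ + ν ξ):
  A: 616.1 − 1(198) = 418.1
  E: 2552 − 2(198) = 2156
  B: 0 + 1(198) = 198
  D: 0 + 1(198) = 198
Total out = 2970 mol/min; y_B = 198 / 2970 = 0.06666.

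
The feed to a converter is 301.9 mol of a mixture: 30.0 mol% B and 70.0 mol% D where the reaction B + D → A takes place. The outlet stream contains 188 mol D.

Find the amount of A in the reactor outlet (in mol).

For D: n = n₀ − 1ξ → 188 = 211.3 − 1ξ, giving ξ = 23.33 mol.
Outlet amounts (n = n₀ + ν ξ):
  B: 90.57 − 1(23.33) = 67.24
  D: 211.3 − 1(23.33) = 188
  A: 0 + 1(23.33) = 23.33

23.3 mol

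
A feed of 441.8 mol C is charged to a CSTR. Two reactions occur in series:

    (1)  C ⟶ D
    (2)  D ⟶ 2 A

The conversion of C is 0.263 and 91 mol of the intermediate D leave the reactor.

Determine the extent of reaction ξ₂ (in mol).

Conversion of C: C consumed = 1ξ₁ = 0.263 × 441.8 → ξ₁ = 116.2 mol.
D balance: n_D = 0 + 1ξ₁ − 1ξ₂ = 91 → ξ₂ = (1·116.2 − 91)/1 = 25.19 mol.
Outlet amounts (n = n₀ + Σ ν·ξ):
  C: 441.8 − 1(116.2) = 325.6
  D: 0 + 1(116.2) − 1(25.19) = 91
  A: 0 + 2(25.19) = 50.39

ξ₂ = 25.2 mol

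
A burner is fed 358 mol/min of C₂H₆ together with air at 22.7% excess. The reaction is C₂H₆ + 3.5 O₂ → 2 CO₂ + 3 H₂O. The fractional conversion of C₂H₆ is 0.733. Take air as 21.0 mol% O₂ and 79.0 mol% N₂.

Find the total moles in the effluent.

Stoichiometric O₂ = 3.5 × 358 = 1253 mol/min; O₂ fed = 1253 × 1.227 = 1537 mol/min.
N₂ fed = 1537 × 79/21 = 5784 mol/min.
Fuel reacted = 0.733 × 358 → ξ = 262.4 mol/min.
Outlet (n = n₀ + ν ξ):
  C₂H₆: 358 − 1(262.4) = 95.59
  O₂: 1537 − 3.5(262.4) = 619
  N₂: 5784 (inert)
  CO₂: 0 + 2(262.4) = 524.8
  H₂O: 0 + 3(262.4) = 787.2
Total out = 95.59 + 619 + 5784 + 524.8 + 787.2 = 7810 mol/min.

7810 mol/min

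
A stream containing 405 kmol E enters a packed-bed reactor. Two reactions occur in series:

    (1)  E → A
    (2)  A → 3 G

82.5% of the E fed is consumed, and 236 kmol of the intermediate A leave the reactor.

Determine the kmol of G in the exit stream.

Conversion of E: E consumed = 1ξ₁ = 0.825 × 405 → ξ₁ = 334.1 kmol.
A balance: n_A = 0 + 1ξ₁ − 1ξ₂ = 236 → ξ₂ = (1·334.1 − 236)/1 = 98.12 kmol.
Outlet amounts (n = n₀ + Σ ν·ξ):
  E: 405 − 1(334.1) = 70.88
  A: 0 + 1(334.1) − 1(98.12) = 236
  G: 0 + 3(98.12) = 294.4

294 kmol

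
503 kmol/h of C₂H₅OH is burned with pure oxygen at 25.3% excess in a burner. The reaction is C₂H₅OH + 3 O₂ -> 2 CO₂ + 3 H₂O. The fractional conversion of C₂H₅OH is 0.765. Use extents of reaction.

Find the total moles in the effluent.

2780 kmol/h

Stoichiometric O₂ = 3 × 503 = 1509 kmol/h; O₂ fed = 1509 × 1.253 = 1891 kmol/h.
Fuel reacted = 0.765 × 503 → ξ = 384.8 kmol/h.
Outlet (n = n₀ + ν ξ):
  C₂H₅OH: 503 − 1(384.8) = 118.2
  O₂: 1891 − 3(384.8) = 736.4
  CO₂: 0 + 2(384.8) = 769.6
  H₂O: 0 + 3(384.8) = 1154
Total out = 118.2 + 736.4 + 769.6 + 1154 = 2779 kmol/h.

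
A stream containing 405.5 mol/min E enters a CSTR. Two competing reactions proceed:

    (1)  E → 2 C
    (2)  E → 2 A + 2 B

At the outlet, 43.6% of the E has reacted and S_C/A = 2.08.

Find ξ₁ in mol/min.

Conversion of E: E consumed = 0.436 × 405.5 = 176.8 mol/min = 1ξ₁ + 1ξ₂.
Selectivity: 2ξ₁ / (2ξ₂) = 2.08 → ξ₁ = 2.08 ξ₂.
Substitute: (1·2.08 + 1) ξ₂ = 176.8 → ξ₂ = 57.4 mol/min, ξ₁ = 119.4 mol/min.
Outlet amounts (n = n₀ + Σ ν·ξ):
  E: 405.5 − 1(119.4) − 1(57.4) = 228.7
  C: 0 + 2(119.4) = 238.8
  A: 0 + 2(57.4) = 114.8
  B: 0 + 2(57.4) = 114.8

ξ₁ = 119 mol/min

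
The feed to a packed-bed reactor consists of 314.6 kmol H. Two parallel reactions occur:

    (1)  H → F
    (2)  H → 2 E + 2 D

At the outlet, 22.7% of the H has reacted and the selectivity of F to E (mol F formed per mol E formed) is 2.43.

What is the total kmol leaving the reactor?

Conversion of H: H consumed = 0.227 × 314.6 = 71.41 kmol = 1ξ₁ + 1ξ₂.
Selectivity: 1ξ₁ / (2ξ₂) = 2.43 → ξ₁ = 4.86 ξ₂.
Substitute: (1·4.86 + 1) ξ₂ = 71.41 → ξ₂ = 12.19 kmol, ξ₁ = 59.23 kmol.
Outlet amounts (n = n₀ + Σ ν·ξ):
  H: 314.6 − 1(59.23) − 1(12.19) = 243.2
  F: 0 + 1(59.23) = 59.23
  E: 0 + 2(12.19) = 24.37
  D: 0 + 2(12.19) = 24.37
Total out = 243.2 + 59.23 + 24.37 + 24.37 = 351.2 kmol.

351 kmol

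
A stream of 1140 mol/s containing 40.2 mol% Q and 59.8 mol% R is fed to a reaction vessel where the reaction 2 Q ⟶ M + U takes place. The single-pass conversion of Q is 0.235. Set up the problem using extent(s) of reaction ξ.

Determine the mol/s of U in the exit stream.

53.8 mol/s

Q reacted = 0.235 × 458.3 = 107.7 mol/s; ν_Q = −2, so ξ = 107.7/2 = 53.85 mol/s.
Outlet amounts (n = n₀ + ν ξ):
  Q: 458.3 − 2(53.85) = 350.6
  M: 0 + 1(53.85) = 53.85
  U: 0 + 1(53.85) = 53.85
  R: 681.7 (inert)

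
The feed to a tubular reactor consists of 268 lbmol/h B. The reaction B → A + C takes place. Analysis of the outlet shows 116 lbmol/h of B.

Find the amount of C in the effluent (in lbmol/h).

152 lbmol/h

For B: n = n₀ − 1ξ → 116 = 268 − 1ξ, giving ξ = 152 lbmol/h.
Outlet amounts (n = n₀ + ν ξ):
  B: 268 − 1(152) = 116
  A: 0 + 1(152) = 152
  C: 0 + 1(152) = 152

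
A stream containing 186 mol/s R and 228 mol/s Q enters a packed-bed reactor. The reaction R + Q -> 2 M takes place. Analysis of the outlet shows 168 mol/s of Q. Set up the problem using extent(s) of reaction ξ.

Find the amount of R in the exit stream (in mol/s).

For Q: n = n₀ − 1ξ → 168 = 228 − 1ξ, giving ξ = 60 mol/s.
Outlet amounts (n = n₀ + ν ξ):
  R: 186 − 1(60) = 126
  Q: 228 − 1(60) = 168
  M: 0 + 2(60) = 120

126 mol/s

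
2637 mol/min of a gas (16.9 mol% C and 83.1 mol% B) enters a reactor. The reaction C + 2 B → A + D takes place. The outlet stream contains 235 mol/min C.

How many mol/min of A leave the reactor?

For C: n = n₀ − 1ξ → 235 = 445.7 − 1ξ, giving ξ = 210.7 mol/min.
Outlet amounts (n = n₀ + ν ξ):
  C: 445.7 − 1(210.7) = 235
  B: 2191 − 2(210.7) = 1770
  A: 0 + 1(210.7) = 210.7
  D: 0 + 1(210.7) = 210.7

211 mol/min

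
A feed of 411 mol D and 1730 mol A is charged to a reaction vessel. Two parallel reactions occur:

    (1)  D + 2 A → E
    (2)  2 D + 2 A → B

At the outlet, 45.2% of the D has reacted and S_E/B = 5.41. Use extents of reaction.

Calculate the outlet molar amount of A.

1410 mol

Conversion of D: D consumed = 0.452 × 411 = 185.8 mol = 1ξ₁ + 2ξ₂.
Selectivity: 1ξ₁ / (1ξ₂) = 5.41 → ξ₁ = 5.41 ξ₂.
Substitute: (1·5.41 + 2) ξ₂ = 185.8 → ξ₂ = 25.07 mol, ξ₁ = 135.6 mol.
Outlet amounts (n = n₀ + Σ ν·ξ):
  D: 411 − 1(135.6) − 2(25.07) = 225.2
  A: 1730 − 2(135.6) − 2(25.07) = 1409
  E: 0 + 1(135.6) = 135.6
  B: 0 + 1(25.07) = 25.07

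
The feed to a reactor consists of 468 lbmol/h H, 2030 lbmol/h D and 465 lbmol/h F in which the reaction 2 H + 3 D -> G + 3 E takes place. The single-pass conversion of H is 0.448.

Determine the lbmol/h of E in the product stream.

314 lbmol/h

H reacted = 0.448 × 468 = 209.7 lbmol/h; ν_H = −2, so ξ = 209.7/2 = 104.8 lbmol/h.
Outlet amounts (n = n₀ + ν ξ):
  H: 468 − 2(104.8) = 258.3
  D: 2030 − 3(104.8) = 1716
  G: 0 + 1(104.8) = 104.8
  E: 0 + 3(104.8) = 314.5
  F: 465 (inert)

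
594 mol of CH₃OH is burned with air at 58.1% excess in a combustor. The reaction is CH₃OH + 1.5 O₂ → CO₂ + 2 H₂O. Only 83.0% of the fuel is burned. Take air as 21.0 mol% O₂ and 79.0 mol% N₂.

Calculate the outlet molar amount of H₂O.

Stoichiometric O₂ = 1.5 × 594 = 891 mol; O₂ fed = 891 × 1.581 = 1409 mol.
N₂ fed = 1409 × 79/21 = 5299 mol.
Fuel reacted = 0.83 × 594 → ξ = 493 mol.
Outlet (n = n₀ + ν ξ):
  CH₃OH: 594 − 1(493) = 101
  O₂: 1409 − 1.5(493) = 669.1
  N₂: 5299 (inert)
  CO₂: 0 + 1(493) = 493
  H₂O: 0 + 2(493) = 986

986 mol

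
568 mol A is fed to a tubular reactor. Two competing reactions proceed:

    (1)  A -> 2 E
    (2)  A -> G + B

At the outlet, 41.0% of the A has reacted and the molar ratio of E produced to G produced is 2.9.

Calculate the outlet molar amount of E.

276 mol

Conversion of A: A consumed = 0.41 × 568 = 232.9 mol = 1ξ₁ + 1ξ₂.
Selectivity: 2ξ₁ / (1ξ₂) = 2.9 → ξ₁ = 1.45 ξ₂.
Substitute: (1·1.45 + 1) ξ₂ = 232.9 → ξ₂ = 95.05 mol, ξ₁ = 137.8 mol.
Outlet amounts (n = n₀ + Σ ν·ξ):
  A: 568 − 1(137.8) − 1(95.05) = 335.1
  E: 0 + 2(137.8) = 275.7
  G: 0 + 1(95.05) = 95.05
  B: 0 + 1(95.05) = 95.05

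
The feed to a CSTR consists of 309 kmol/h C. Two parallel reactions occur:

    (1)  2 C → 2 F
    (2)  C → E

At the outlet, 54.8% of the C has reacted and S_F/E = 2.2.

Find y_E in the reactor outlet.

0.171

Conversion of C: C consumed = 0.548 × 309 = 169.3 kmol/h = 2ξ₁ + 1ξ₂.
Selectivity: 2ξ₁ / (1ξ₂) = 2.2 → ξ₁ = 1.1 ξ₂.
Substitute: (2·1.1 + 1) ξ₂ = 169.3 → ξ₂ = 52.92 kmol/h, ξ₁ = 58.21 kmol/h.
Outlet amounts (n = n₀ + Σ ν·ξ):
  C: 309 − 2(58.21) − 1(52.92) = 139.7
  F: 0 + 2(58.21) = 116.4
  E: 0 + 1(52.92) = 52.92
Total out = 309 kmol/h; y_E = 52.92 / 309 = 0.1713.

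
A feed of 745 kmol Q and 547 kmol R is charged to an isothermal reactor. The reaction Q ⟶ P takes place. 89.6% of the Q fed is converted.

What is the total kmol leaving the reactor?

1290 kmol

Q reacted = 0.896 × 745 = 667.5 kmol; ν_Q = −1, so ξ = 667.5/1 = 667.5 kmol.
Outlet amounts (n = n₀ + ν ξ):
  Q: 745 − 1(667.5) = 77.48
  P: 0 + 1(667.5) = 667.5
  R: 547 (inert)
Total out = 77.48 + 667.5 + 547 = 1292 kmol.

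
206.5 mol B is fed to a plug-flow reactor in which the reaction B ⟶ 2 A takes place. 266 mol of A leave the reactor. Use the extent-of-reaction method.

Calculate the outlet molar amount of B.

73.5 mol

For A: n = n₀ + 2ξ → 266 = 0 + 2ξ, giving ξ = 133 mol.
Outlet amounts (n = n₀ + ν ξ):
  B: 206.5 − 1(133) = 73.5
  A: 0 + 2(133) = 266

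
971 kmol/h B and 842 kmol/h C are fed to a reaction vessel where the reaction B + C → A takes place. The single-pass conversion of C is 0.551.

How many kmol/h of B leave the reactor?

C reacted = 0.551 × 842 = 463.9 kmol/h; ν_C = −1, so ξ = 463.9/1 = 463.9 kmol/h.
Outlet amounts (n = n₀ + ν ξ):
  B: 971 − 1(463.9) = 507.1
  C: 842 − 1(463.9) = 378.1
  A: 0 + 1(463.9) = 463.9

507 kmol/h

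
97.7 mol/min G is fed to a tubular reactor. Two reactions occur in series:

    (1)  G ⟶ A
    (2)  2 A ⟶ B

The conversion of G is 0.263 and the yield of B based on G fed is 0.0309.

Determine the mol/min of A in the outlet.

Conversion of G: G consumed = 1ξ₁ = 0.263 × 97.7 → ξ₁ = 25.7 mol/min.
Yield of B: 1ξ₂ / 97.7 = 0.0309 → ξ₂ = 3.019 mol/min.
Outlet amounts (n = n₀ + Σ ν·ξ):
  G: 97.7 − 1(25.7) = 72
  A: 0 + 1(25.7) − 2(3.019) = 19.66
  B: 0 + 1(3.019) = 3.019

19.7 mol/min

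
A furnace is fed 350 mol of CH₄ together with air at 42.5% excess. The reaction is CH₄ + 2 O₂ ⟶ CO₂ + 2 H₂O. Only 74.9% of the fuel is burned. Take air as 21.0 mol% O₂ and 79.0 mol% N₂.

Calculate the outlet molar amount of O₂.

Stoichiometric O₂ = 2 × 350 = 700 mol; O₂ fed = 700 × 1.425 = 997.5 mol.
N₂ fed = 997.5 × 79/21 = 3752 mol.
Fuel reacted = 0.749 × 350 → ξ = 262.1 mol.
Outlet (n = n₀ + ν ξ):
  CH₄: 350 − 1(262.1) = 87.85
  O₂: 997.5 − 2(262.1) = 473.2
  N₂: 3752 (inert)
  CO₂: 0 + 1(262.1) = 262.1
  H₂O: 0 + 2(262.1) = 524.3

473 mol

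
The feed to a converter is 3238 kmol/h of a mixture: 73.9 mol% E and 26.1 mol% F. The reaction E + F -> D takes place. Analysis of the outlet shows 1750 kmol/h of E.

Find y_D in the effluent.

0.248

For E: n = n₀ − 1ξ → 1750 = 2393 − 1ξ, giving ξ = 642.9 kmol/h.
Outlet amounts (n = n₀ + ν ξ):
  E: 2393 − 1(642.9) = 1750
  F: 845.1 − 1(642.9) = 202.2
  D: 0 + 1(642.9) = 642.9
Total out = 2595 kmol/h; y_D = 642.9 / 2595 = 0.2477.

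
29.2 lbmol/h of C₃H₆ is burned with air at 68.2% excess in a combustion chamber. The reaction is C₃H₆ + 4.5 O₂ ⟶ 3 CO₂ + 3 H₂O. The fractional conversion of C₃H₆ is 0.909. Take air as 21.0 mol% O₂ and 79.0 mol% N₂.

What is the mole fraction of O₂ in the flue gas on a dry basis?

0.1

Stoichiometric O₂ = 4.5 × 29.2 = 131.4 lbmol/h; O₂ fed = 131.4 × 1.682 = 221 lbmol/h.
N₂ fed = 221 × 79/21 = 831.4 lbmol/h.
Fuel reacted = 0.909 × 29.2 → ξ = 26.54 lbmol/h.
Outlet (n = n₀ + ν ξ):
  C₃H₆: 29.2 − 1(26.54) = 2.657
  O₂: 221 − 4.5(26.54) = 101.6
  N₂: 831.4 (inert)
  CO₂: 0 + 3(26.54) = 79.63
  H₂O: 0 + 3(26.54) = 79.63
Dry total = 1015 lbmol/h; y_O₂ (dry) = 101.6 / 1015 = 0.1.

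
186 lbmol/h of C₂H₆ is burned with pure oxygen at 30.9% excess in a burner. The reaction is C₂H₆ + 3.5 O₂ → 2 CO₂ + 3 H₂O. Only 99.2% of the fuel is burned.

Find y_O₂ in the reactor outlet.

Stoichiometric O₂ = 3.5 × 186 = 651 lbmol/h; O₂ fed = 651 × 1.309 = 852.2 lbmol/h.
Fuel reacted = 0.992 × 186 → ξ = 184.5 lbmol/h.
Outlet (n = n₀ + ν ξ):
  C₂H₆: 186 − 1(184.5) = 1.488
  O₂: 852.2 − 3.5(184.5) = 206.4
  CO₂: 0 + 2(184.5) = 369
  H₂O: 0 + 3(184.5) = 553.5
Total out = 1130 lbmol/h; y_O₂ = 206.4 / 1130 = 0.1826.

0.183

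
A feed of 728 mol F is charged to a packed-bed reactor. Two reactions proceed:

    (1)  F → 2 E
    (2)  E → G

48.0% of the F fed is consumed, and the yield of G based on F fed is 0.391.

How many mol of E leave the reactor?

Conversion of F: F consumed = 1ξ₁ = 0.48 × 728 → ξ₁ = 349.4 mol.
Yield of G: 1ξ₂ / 728 = 0.391 → ξ₂ = 284.6 mol.
Outlet amounts (n = n₀ + Σ ν·ξ):
  F: 728 − 1(349.4) = 378.6
  E: 0 + 2(349.4) − 1(284.6) = 414.2
  G: 0 + 1(284.6) = 284.6

414 mol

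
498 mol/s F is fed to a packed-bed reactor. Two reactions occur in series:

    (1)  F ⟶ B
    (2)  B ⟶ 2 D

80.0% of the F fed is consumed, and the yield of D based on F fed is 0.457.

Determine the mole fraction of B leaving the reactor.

Conversion of F: F consumed = 1ξ₁ = 0.8 × 498 → ξ₁ = 398.4 mol/s.
Yield of D: 2ξ₂ / 498 = 0.457 → ξ₂ = 113.8 mol/s.
Outlet amounts (n = n₀ + Σ ν·ξ):
  F: 498 − 1(398.4) = 99.6
  B: 0 + 1(398.4) − 1(113.8) = 284.6
  D: 0 + 2(113.8) = 227.6
Total out = 611.8 mol/s; y_B = 284.6 / 611.8 = 0.4652.

0.465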